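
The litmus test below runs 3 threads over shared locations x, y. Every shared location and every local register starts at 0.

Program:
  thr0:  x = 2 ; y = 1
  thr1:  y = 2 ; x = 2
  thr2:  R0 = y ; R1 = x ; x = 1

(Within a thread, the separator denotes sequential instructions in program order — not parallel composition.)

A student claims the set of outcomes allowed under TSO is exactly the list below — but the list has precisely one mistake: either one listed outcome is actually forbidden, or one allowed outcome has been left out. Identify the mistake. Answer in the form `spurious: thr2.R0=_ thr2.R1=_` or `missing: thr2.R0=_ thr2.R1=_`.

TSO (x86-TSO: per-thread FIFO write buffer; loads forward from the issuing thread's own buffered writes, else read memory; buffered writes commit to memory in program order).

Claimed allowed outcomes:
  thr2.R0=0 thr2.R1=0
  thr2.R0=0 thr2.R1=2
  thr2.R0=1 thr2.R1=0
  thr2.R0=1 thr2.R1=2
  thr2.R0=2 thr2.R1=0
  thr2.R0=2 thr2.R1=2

outcome vector order: (thr2.R0,thr2.R1)
TSO (5): (0,0); (0,2); (1,2); (2,0); (2,2)
claimed∖TSO = {(1,0)}

spurious: thr2.R0=1 thr2.R1=0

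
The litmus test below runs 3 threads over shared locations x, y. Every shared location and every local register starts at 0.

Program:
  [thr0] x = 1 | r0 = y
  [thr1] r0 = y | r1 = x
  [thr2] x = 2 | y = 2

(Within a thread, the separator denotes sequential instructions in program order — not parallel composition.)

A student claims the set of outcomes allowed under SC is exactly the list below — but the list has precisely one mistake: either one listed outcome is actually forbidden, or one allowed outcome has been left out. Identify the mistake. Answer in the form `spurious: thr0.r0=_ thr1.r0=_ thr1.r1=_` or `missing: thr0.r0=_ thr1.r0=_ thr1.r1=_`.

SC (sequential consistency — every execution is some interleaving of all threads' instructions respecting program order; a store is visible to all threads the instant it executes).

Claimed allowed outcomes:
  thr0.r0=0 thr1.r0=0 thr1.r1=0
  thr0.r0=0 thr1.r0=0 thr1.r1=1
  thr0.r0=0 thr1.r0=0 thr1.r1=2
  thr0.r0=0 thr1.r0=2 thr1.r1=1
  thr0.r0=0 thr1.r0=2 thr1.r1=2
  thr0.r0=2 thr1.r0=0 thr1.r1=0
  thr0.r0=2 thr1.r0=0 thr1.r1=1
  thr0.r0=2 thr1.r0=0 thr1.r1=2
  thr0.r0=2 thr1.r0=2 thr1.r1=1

missing: thr0.r0=2 thr1.r0=2 thr1.r1=2

outcome vector order: (thr0.r0,thr1.r0,thr1.r1)
[SC] allowed = {(0,0,0) (0,0,1) (0,0,2) (0,2,1) (0,2,2) (2,0,0) (2,0,1) (2,0,2) (2,2,1) (2,2,2)}
SC∖claimed = {(2,2,2)}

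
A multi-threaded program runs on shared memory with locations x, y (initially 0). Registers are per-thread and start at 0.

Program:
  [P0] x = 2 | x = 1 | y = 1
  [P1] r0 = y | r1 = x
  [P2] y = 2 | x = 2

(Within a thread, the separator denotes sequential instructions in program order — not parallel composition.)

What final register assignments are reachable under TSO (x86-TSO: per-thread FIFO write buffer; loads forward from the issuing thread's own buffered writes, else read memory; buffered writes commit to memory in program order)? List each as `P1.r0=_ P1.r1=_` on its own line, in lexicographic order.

P1.r0=0 P1.r1=0
P1.r0=0 P1.r1=1
P1.r0=0 P1.r1=2
P1.r0=1 P1.r1=1
P1.r0=1 P1.r1=2
P1.r0=2 P1.r1=0
P1.r0=2 P1.r1=1
P1.r0=2 P1.r1=2

outcome vector order: (P1.r0,P1.r1)
|TSO outcomes| = 8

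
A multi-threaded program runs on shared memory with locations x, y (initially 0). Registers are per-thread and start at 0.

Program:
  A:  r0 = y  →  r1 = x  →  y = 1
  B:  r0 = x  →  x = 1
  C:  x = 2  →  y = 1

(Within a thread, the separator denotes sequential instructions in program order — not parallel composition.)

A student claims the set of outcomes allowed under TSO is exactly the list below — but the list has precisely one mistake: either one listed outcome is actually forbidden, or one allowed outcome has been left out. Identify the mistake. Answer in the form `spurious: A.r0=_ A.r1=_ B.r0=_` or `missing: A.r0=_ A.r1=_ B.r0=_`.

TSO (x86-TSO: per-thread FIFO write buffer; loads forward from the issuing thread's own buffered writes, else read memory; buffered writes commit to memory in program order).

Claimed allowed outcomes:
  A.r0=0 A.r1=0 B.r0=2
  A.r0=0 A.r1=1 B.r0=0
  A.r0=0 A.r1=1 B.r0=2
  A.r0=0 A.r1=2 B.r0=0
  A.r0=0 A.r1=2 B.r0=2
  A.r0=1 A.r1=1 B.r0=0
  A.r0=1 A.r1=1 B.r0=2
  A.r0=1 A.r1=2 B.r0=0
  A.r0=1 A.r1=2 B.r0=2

missing: A.r0=0 A.r1=0 B.r0=0

outcome vector order: (A.r0,A.r1,B.r0)
under TSO → 000; 002; 010; 012; 020; 022; 110; 112; 120; 122
TSO∖claimed = {000}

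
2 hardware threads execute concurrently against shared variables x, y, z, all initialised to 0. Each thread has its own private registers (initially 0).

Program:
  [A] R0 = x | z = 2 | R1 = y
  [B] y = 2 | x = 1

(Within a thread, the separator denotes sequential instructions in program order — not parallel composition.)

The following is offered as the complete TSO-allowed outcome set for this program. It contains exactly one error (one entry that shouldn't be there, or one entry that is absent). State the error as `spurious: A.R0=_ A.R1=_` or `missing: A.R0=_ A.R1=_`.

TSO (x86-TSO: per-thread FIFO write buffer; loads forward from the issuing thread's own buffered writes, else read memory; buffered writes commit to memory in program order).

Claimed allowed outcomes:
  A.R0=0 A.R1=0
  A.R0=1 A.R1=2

missing: A.R0=0 A.R1=2

outcome vector order: (A.R0,A.R1)
under TSO → (0,0); (0,2); (1,2)
TSO∖claimed = {(0,2)}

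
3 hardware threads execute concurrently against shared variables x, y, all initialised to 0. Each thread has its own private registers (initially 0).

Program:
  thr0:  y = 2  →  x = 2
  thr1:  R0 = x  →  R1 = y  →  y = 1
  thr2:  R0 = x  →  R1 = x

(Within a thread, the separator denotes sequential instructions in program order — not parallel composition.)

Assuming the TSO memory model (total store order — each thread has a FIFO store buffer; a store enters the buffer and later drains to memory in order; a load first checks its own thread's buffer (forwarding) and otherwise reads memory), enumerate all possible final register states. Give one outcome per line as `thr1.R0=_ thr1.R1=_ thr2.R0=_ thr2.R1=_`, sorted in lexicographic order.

thr1.R0=0 thr1.R1=0 thr2.R0=0 thr2.R1=0
thr1.R0=0 thr1.R1=0 thr2.R0=0 thr2.R1=2
thr1.R0=0 thr1.R1=0 thr2.R0=2 thr2.R1=2
thr1.R0=0 thr1.R1=2 thr2.R0=0 thr2.R1=0
thr1.R0=0 thr1.R1=2 thr2.R0=0 thr2.R1=2
thr1.R0=0 thr1.R1=2 thr2.R0=2 thr2.R1=2
thr1.R0=2 thr1.R1=2 thr2.R0=0 thr2.R1=0
thr1.R0=2 thr1.R1=2 thr2.R0=0 thr2.R1=2
thr1.R0=2 thr1.R1=2 thr2.R0=2 thr2.R1=2

outcome vector order: (thr1.R0,thr1.R1,thr2.R0,thr2.R1)
|TSO outcomes| = 9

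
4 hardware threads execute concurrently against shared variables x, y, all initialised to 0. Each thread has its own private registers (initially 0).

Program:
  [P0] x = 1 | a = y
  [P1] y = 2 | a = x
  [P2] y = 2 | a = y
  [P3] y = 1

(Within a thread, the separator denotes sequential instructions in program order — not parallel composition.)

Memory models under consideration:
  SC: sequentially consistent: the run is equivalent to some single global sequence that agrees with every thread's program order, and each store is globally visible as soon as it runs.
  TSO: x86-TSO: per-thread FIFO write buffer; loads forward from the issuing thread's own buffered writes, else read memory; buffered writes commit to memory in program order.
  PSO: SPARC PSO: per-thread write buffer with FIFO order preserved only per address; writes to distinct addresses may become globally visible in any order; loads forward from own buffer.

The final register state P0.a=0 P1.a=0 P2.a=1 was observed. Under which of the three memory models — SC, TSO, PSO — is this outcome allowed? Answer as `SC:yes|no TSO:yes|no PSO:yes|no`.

SC:no TSO:yes PSO:yes

outcome vector order: (P0.a,P1.a,P2.a)
SC: 10 outcomes — {0/1/1, 0/1/2, 1/0/1, 1/0/2, 1/1/1, 1/1/2, 2/0/1, 2/0/2, 2/1/1, 2/1/2}
TSO: 12 outcomes — {0/0/1, 0/0/2, 0/1/1, 0/1/2, 1/0/1, 1/0/2, 1/1/1, 1/1/2, 2/0/1, 2/0/2, 2/1/1, 2/1/2}
PSO: 12 outcomes — {0/0/1, 0/0/2, 0/1/1, 0/1/2, 1/0/1, 1/0/2, 1/1/1, 1/1/2, 2/0/1, 2/0/2, 2/1/1, 2/1/2}
target 0/0/1 ∈ {TSO,PSO}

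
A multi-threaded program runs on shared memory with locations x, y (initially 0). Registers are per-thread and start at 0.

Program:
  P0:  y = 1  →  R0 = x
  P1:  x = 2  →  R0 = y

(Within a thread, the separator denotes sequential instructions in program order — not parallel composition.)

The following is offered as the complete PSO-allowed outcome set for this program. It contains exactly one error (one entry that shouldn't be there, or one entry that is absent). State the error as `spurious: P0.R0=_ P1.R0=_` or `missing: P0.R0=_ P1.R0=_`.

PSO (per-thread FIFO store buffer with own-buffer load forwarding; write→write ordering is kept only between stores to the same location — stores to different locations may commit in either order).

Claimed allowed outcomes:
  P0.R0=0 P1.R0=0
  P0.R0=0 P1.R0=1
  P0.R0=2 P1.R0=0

outcome vector order: (P0.R0,P1.R0)
[PSO] allowed = {<0 0> <0 1> <2 0> <2 1>}
PSO∖claimed = {<2 1>}

missing: P0.R0=2 P1.R0=1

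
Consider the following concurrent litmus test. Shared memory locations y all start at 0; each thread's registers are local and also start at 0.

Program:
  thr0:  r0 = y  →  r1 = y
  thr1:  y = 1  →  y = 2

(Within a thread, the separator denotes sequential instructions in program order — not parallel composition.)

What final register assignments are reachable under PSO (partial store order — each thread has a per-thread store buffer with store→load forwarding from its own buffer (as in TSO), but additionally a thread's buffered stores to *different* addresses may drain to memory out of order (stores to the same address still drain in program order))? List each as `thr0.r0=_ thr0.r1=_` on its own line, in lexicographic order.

outcome vector order: (thr0.r0,thr0.r1)
|PSO outcomes| = 6

thr0.r0=0 thr0.r1=0
thr0.r0=0 thr0.r1=1
thr0.r0=0 thr0.r1=2
thr0.r0=1 thr0.r1=1
thr0.r0=1 thr0.r1=2
thr0.r0=2 thr0.r1=2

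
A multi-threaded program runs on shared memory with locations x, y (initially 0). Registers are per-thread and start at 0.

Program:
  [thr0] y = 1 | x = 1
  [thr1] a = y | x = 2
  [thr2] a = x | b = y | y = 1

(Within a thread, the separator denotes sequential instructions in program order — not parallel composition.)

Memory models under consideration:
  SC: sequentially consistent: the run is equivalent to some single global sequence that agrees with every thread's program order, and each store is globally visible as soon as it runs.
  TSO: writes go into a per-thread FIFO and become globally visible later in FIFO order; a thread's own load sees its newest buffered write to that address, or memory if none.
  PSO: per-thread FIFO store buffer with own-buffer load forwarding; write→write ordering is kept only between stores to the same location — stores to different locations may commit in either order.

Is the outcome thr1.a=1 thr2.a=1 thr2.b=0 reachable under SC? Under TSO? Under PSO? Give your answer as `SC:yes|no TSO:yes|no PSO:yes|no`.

SC:no TSO:no PSO:yes

outcome vector order: (thr1.a,thr2.a,thr2.b)
under SC → 000; 001; 011; 020; 021; 100; 101; 111; 121
under TSO → 000; 001; 011; 020; 021; 100; 101; 111; 121
under PSO → 000; 001; 010; 011; 020; 021; 100; 101; 110; 111; 121
target 110 ∈ {PSO}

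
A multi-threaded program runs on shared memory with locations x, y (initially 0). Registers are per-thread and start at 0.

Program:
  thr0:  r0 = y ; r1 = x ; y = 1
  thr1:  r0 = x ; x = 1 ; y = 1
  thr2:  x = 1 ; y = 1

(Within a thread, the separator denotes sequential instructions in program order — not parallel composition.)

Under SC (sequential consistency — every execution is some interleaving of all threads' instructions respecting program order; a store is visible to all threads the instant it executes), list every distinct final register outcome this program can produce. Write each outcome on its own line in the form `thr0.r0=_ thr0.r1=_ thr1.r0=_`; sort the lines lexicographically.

thr0.r0=0 thr0.r1=0 thr1.r0=0
thr0.r0=0 thr0.r1=0 thr1.r0=1
thr0.r0=0 thr0.r1=1 thr1.r0=0
thr0.r0=0 thr0.r1=1 thr1.r0=1
thr0.r0=1 thr0.r1=1 thr1.r0=0
thr0.r0=1 thr0.r1=1 thr1.r0=1

outcome vector order: (thr0.r0,thr0.r1,thr1.r0)
|SC outcomes| = 6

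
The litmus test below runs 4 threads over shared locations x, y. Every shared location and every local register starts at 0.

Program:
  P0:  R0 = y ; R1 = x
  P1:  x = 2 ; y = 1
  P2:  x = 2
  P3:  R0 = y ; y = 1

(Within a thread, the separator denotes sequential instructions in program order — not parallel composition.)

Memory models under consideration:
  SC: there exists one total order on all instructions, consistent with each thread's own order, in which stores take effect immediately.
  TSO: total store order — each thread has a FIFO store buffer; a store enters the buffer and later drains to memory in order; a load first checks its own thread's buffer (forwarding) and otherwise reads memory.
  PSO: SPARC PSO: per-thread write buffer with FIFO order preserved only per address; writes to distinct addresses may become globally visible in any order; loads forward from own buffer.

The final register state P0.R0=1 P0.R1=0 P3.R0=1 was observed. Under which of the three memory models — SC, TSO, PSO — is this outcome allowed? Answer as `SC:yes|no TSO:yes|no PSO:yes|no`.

SC:no TSO:no PSO:yes

outcome vector order: (P0.R0,P0.R1,P3.R0)
SC (7): 000; 001; 020; 021; 100; 120; 121
TSO (7): 000; 001; 020; 021; 100; 120; 121
PSO (8): 000; 001; 020; 021; 100; 101; 120; 121
target 101 ∈ {PSO}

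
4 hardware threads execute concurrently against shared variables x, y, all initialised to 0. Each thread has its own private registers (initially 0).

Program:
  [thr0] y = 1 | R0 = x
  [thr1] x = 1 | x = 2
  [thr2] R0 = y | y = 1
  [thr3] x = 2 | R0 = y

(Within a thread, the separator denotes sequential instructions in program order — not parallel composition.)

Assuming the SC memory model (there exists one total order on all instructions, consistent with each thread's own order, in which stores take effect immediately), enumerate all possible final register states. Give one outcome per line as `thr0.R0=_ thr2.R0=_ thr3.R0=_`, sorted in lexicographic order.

outcome vector order: (thr0.R0,thr2.R0,thr3.R0)
|SC outcomes| = 10

thr0.R0=0 thr2.R0=0 thr3.R0=1
thr0.R0=0 thr2.R0=1 thr3.R0=1
thr0.R0=1 thr2.R0=0 thr3.R0=0
thr0.R0=1 thr2.R0=0 thr3.R0=1
thr0.R0=1 thr2.R0=1 thr3.R0=0
thr0.R0=1 thr2.R0=1 thr3.R0=1
thr0.R0=2 thr2.R0=0 thr3.R0=0
thr0.R0=2 thr2.R0=0 thr3.R0=1
thr0.R0=2 thr2.R0=1 thr3.R0=0
thr0.R0=2 thr2.R0=1 thr3.R0=1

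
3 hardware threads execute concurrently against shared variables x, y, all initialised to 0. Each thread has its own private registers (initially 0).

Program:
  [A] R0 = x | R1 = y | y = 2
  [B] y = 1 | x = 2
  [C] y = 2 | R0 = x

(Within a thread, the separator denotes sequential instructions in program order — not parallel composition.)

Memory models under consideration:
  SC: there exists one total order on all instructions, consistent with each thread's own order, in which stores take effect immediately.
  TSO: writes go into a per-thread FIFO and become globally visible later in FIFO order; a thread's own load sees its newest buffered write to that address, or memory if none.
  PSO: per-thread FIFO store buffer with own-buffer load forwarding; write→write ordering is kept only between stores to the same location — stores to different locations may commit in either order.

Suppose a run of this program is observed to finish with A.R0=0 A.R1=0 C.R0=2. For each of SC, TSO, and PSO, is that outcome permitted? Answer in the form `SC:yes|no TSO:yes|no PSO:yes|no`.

SC:yes TSO:yes PSO:yes

outcome vector order: (A.R0,A.R1,C.R0)
SC (10): 0/0/0, 0/0/2, 0/1/0, 0/1/2, 0/2/0, 0/2/2, 2/1/0, 2/1/2, 2/2/0, 2/2/2
TSO (10): 0/0/0, 0/0/2, 0/1/0, 0/1/2, 0/2/0, 0/2/2, 2/1/0, 2/1/2, 2/2/0, 2/2/2
PSO (12): 0/0/0, 0/0/2, 0/1/0, 0/1/2, 0/2/0, 0/2/2, 2/0/0, 2/0/2, 2/1/0, 2/1/2, 2/2/0, 2/2/2
target 0/0/2 ∈ {SC,TSO,PSO}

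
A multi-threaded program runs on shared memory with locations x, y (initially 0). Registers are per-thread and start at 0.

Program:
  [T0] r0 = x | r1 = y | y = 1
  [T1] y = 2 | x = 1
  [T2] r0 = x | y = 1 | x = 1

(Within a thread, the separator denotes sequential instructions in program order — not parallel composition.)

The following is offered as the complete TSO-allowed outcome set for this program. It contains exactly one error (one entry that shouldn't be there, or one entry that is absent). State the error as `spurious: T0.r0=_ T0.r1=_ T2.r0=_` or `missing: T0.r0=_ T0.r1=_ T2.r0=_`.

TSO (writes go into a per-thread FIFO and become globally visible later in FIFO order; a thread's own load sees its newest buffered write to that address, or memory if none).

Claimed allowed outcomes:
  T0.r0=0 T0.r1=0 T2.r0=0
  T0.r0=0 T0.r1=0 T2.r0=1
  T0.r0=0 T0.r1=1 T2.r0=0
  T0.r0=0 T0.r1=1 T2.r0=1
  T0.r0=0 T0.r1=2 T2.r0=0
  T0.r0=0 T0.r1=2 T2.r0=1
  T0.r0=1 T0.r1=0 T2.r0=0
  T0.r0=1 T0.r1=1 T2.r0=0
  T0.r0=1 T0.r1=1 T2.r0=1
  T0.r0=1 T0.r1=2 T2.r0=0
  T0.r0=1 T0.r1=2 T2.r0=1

spurious: T0.r0=1 T0.r1=0 T2.r0=0

outcome vector order: (T0.r0,T0.r1,T2.r0)
TSO (10): 0/0/0; 0/0/1; 0/1/0; 0/1/1; 0/2/0; 0/2/1; 1/1/0; 1/1/1; 1/2/0; 1/2/1
claimed∖TSO = {1/0/0}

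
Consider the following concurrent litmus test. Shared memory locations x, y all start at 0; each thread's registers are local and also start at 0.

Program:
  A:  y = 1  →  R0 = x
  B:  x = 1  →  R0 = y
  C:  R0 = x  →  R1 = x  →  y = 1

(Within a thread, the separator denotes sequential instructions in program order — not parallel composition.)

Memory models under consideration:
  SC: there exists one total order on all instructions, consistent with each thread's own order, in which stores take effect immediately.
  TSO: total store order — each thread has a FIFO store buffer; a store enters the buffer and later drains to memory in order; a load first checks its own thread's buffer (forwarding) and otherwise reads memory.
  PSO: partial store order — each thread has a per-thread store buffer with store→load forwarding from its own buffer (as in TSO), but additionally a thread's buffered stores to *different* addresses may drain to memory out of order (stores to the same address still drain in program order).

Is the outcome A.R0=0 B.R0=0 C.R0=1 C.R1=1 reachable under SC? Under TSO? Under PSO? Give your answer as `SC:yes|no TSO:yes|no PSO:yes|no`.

outcome vector order: (A.R0,B.R0,C.R0,C.R1)
under SC → 0/1/0/0; 0/1/0/1; 0/1/1/1; 1/0/0/0; 1/0/0/1; 1/0/1/1; 1/1/0/0; 1/1/0/1; 1/1/1/1
under TSO → 0/0/0/0; 0/0/0/1; 0/0/1/1; 0/1/0/0; 0/1/0/1; 0/1/1/1; 1/0/0/0; 1/0/0/1; 1/0/1/1; 1/1/0/0; 1/1/0/1; 1/1/1/1
under PSO → 0/0/0/0; 0/0/0/1; 0/0/1/1; 0/1/0/0; 0/1/0/1; 0/1/1/1; 1/0/0/0; 1/0/0/1; 1/0/1/1; 1/1/0/0; 1/1/0/1; 1/1/1/1
target 0/0/1/1 ∈ {TSO,PSO}

SC:no TSO:yes PSO:yes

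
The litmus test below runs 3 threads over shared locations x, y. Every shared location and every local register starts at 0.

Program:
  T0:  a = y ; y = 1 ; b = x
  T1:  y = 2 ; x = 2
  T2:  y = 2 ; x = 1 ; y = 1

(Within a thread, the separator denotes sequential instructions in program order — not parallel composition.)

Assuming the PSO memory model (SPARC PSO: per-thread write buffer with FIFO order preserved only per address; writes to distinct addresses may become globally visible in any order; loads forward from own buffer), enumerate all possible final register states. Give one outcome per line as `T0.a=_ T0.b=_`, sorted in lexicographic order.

outcome vector order: (T0.a,T0.b)
|PSO outcomes| = 9

T0.a=0 T0.b=0
T0.a=0 T0.b=1
T0.a=0 T0.b=2
T0.a=1 T0.b=0
T0.a=1 T0.b=1
T0.a=1 T0.b=2
T0.a=2 T0.b=0
T0.a=2 T0.b=1
T0.a=2 T0.b=2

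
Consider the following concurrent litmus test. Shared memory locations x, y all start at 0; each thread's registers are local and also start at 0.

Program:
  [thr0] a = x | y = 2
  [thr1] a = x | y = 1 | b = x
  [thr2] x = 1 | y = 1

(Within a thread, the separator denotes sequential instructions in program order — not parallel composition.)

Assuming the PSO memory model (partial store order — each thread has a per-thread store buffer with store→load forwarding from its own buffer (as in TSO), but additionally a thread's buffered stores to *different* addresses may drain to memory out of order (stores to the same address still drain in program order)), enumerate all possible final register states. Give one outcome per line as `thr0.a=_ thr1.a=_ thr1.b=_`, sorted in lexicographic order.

thr0.a=0 thr1.a=0 thr1.b=0
thr0.a=0 thr1.a=0 thr1.b=1
thr0.a=0 thr1.a=1 thr1.b=1
thr0.a=1 thr1.a=0 thr1.b=0
thr0.a=1 thr1.a=0 thr1.b=1
thr0.a=1 thr1.a=1 thr1.b=1

outcome vector order: (thr0.a,thr1.a,thr1.b)
|PSO outcomes| = 6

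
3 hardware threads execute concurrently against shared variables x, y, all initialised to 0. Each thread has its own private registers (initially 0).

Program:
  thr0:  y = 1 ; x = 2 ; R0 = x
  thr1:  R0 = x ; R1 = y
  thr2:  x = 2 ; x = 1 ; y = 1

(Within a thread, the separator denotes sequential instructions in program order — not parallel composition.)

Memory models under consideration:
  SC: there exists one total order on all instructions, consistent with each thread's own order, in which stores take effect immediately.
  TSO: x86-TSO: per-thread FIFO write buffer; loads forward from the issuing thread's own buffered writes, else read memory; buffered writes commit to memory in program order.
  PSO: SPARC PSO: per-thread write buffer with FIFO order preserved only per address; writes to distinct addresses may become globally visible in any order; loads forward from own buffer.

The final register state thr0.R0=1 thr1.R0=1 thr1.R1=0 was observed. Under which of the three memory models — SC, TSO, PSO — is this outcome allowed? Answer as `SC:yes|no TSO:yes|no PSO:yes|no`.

outcome vector order: (thr0.R0,thr1.R0,thr1.R1)
SC: 11 outcomes — {100, 101, 111, 120, 121, 200, 201, 210, 211, 220, 221}
TSO: 11 outcomes — {100, 101, 111, 120, 121, 200, 201, 210, 211, 220, 221}
PSO: 12 outcomes — {100, 101, 110, 111, 120, 121, 200, 201, 210, 211, 220, 221}
target 110 ∈ {PSO}

SC:no TSO:no PSO:yes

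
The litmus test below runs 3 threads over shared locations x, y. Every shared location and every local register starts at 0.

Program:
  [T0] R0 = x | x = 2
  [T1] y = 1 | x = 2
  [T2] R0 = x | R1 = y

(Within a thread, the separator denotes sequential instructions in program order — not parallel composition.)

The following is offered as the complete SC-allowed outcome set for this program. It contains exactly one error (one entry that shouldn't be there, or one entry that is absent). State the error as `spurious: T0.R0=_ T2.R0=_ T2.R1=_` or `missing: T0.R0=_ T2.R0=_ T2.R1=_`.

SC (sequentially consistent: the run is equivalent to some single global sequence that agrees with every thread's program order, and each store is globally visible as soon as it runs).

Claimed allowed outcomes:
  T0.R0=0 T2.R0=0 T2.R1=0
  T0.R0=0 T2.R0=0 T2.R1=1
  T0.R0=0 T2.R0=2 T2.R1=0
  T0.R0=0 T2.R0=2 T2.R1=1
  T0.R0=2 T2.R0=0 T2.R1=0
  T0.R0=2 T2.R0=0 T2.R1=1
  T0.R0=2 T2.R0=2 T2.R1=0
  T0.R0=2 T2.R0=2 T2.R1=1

outcome vector order: (T0.R0,T2.R0,T2.R1)
[SC] allowed = {<0 0 0>, <0 0 1>, <0 2 0>, <0 2 1>, <2 0 0>, <2 0 1>, <2 2 1>}
claimed∖SC = {<2 2 0>}

spurious: T0.R0=2 T2.R0=2 T2.R1=0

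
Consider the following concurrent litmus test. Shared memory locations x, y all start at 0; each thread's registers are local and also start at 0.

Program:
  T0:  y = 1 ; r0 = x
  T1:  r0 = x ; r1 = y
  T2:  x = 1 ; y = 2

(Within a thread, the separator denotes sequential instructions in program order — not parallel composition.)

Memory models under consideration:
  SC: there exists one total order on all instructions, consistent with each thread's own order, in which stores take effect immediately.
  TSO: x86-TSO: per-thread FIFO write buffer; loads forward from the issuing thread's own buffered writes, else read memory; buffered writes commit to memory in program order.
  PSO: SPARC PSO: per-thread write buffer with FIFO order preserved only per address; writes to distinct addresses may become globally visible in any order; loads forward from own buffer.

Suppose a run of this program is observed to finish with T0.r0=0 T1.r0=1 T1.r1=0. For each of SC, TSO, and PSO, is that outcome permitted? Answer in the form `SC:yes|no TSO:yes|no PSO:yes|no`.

SC:no TSO:yes PSO:yes

outcome vector order: (T0.r0,T1.r0,T1.r1)
under SC → 0/0/0; 0/0/1; 0/0/2; 0/1/1; 0/1/2; 1/0/0; 1/0/1; 1/0/2; 1/1/0; 1/1/1; 1/1/2
under TSO → 0/0/0; 0/0/1; 0/0/2; 0/1/0; 0/1/1; 0/1/2; 1/0/0; 1/0/1; 1/0/2; 1/1/0; 1/1/1; 1/1/2
under PSO → 0/0/0; 0/0/1; 0/0/2; 0/1/0; 0/1/1; 0/1/2; 1/0/0; 1/0/1; 1/0/2; 1/1/0; 1/1/1; 1/1/2
target 0/1/0 ∈ {TSO,PSO}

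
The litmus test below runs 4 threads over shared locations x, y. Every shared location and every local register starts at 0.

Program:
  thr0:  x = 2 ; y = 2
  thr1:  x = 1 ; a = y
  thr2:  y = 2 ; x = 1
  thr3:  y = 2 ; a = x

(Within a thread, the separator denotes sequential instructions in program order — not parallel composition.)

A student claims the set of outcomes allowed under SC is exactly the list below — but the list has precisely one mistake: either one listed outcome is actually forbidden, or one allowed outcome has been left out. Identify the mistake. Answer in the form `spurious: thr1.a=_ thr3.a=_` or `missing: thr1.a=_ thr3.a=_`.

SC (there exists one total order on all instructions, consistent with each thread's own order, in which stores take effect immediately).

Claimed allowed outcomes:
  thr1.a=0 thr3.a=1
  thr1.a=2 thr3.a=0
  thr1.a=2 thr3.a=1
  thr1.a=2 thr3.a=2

outcome vector order: (thr1.a,thr3.a)
[SC] allowed = {<0 1>; <0 2>; <2 0>; <2 1>; <2 2>}
SC∖claimed = {<0 2>}

missing: thr1.a=0 thr3.a=2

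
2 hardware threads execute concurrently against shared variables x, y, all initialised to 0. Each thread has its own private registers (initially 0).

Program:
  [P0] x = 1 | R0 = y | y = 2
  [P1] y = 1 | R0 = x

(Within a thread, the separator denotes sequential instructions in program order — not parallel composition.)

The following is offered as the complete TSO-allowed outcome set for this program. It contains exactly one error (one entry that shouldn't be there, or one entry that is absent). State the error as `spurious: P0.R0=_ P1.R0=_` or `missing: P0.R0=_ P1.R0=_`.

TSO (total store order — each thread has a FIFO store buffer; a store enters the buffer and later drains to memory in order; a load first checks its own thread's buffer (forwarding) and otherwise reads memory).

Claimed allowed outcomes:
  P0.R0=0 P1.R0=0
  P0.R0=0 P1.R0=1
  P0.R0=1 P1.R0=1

missing: P0.R0=1 P1.R0=0

outcome vector order: (P0.R0,P1.R0)
TSO (4): (0,0) (0,1) (1,0) (1,1)
TSO∖claimed = {(1,0)}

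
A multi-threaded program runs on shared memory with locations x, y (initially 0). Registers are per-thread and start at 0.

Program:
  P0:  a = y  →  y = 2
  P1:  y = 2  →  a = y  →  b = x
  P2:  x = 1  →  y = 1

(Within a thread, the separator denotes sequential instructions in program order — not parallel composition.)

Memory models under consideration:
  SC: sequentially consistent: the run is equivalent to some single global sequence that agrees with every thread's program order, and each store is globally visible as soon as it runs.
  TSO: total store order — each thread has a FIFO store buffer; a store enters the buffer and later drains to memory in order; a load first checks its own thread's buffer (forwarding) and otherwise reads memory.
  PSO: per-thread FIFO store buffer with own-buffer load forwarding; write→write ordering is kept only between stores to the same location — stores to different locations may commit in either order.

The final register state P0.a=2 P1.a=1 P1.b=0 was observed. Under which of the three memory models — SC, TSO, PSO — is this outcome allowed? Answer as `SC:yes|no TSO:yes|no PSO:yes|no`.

outcome vector order: (P0.a,P1.a,P1.b)
SC (9): 0/1/1, 0/2/0, 0/2/1, 1/1/1, 1/2/0, 1/2/1, 2/1/1, 2/2/0, 2/2/1
TSO (9): 0/1/1, 0/2/0, 0/2/1, 1/1/1, 1/2/0, 1/2/1, 2/1/1, 2/2/0, 2/2/1
PSO (12): 0/1/0, 0/1/1, 0/2/0, 0/2/1, 1/1/0, 1/1/1, 1/2/0, 1/2/1, 2/1/0, 2/1/1, 2/2/0, 2/2/1
target 2/1/0 ∈ {PSO}

SC:no TSO:no PSO:yes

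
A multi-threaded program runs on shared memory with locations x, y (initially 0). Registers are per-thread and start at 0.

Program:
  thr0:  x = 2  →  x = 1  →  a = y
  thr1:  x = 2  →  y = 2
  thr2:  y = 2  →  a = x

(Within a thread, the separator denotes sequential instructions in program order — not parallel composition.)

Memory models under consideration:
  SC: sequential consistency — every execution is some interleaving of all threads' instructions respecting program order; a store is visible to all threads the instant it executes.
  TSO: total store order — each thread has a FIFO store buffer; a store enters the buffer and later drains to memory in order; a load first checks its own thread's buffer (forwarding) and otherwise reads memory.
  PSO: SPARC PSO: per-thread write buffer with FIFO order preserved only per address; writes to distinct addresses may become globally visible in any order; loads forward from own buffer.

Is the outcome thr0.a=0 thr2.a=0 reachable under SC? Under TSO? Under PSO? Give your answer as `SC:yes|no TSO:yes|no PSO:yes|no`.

SC:no TSO:yes PSO:yes

outcome vector order: (thr0.a,thr2.a)
SC (5): (0,1); (0,2); (2,0); (2,1); (2,2)
TSO (6): (0,0); (0,1); (0,2); (2,0); (2,1); (2,2)
PSO (6): (0,0); (0,1); (0,2); (2,0); (2,1); (2,2)
target (0,0) ∈ {TSO,PSO}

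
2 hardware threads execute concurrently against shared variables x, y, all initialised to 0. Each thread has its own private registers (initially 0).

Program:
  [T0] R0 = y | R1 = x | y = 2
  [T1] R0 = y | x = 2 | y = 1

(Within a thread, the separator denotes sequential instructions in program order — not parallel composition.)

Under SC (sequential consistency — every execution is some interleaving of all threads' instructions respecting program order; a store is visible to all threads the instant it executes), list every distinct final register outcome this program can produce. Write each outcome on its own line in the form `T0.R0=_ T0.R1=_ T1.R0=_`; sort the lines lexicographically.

T0.R0=0 T0.R1=0 T1.R0=0
T0.R0=0 T0.R1=0 T1.R0=2
T0.R0=0 T0.R1=2 T1.R0=0
T0.R0=1 T0.R1=2 T1.R0=0

outcome vector order: (T0.R0,T0.R1,T1.R0)
|SC outcomes| = 4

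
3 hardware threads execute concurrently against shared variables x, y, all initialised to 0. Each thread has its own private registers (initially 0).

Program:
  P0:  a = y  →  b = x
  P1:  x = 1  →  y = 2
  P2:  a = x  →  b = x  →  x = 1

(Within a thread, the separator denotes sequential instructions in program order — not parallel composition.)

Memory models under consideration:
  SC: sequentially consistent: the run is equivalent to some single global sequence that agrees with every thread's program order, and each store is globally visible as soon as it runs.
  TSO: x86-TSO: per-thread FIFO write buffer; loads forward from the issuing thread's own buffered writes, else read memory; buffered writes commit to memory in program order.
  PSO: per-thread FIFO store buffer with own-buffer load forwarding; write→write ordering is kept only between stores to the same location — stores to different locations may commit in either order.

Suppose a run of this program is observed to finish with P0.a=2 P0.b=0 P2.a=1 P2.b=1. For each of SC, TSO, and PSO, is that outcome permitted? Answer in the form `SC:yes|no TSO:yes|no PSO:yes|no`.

outcome vector order: (P0.a,P0.b,P2.a,P2.b)
SC (9): 0000; 0001; 0011; 0100; 0101; 0111; 2100; 2101; 2111
TSO (9): 0000; 0001; 0011; 0100; 0101; 0111; 2100; 2101; 2111
PSO (12): 0000; 0001; 0011; 0100; 0101; 0111; 2000; 2001; 2011; 2100; 2101; 2111
target 2011 ∈ {PSO}

SC:no TSO:no PSO:yes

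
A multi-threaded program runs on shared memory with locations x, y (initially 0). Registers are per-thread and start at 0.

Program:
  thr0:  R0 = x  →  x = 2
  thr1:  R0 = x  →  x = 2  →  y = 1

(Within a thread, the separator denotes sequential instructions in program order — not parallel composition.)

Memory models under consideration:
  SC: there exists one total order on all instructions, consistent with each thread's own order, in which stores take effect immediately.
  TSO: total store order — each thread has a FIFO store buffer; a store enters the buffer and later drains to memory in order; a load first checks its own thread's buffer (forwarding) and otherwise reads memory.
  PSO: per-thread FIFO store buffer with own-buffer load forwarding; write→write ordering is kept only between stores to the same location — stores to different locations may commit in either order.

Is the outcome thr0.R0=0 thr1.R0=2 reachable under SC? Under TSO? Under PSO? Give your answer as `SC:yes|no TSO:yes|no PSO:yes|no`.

SC:yes TSO:yes PSO:yes

outcome vector order: (thr0.R0,thr1.R0)
SC: 3 outcomes — {(0,0); (0,2); (2,0)}
TSO: 3 outcomes — {(0,0); (0,2); (2,0)}
PSO: 3 outcomes — {(0,0); (0,2); (2,0)}
target (0,2) ∈ {SC,TSO,PSO}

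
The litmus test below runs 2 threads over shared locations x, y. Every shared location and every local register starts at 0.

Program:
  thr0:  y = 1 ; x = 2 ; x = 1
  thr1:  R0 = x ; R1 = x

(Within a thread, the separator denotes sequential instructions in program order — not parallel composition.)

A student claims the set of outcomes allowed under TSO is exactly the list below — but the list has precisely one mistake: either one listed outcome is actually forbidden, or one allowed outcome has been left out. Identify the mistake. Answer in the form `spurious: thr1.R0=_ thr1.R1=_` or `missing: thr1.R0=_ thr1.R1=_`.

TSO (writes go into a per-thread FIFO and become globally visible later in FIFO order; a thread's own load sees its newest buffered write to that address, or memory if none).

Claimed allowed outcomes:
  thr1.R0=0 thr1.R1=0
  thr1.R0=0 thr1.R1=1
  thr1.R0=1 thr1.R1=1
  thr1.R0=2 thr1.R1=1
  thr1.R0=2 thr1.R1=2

outcome vector order: (thr1.R0,thr1.R1)
under TSO → 0/0; 0/1; 0/2; 1/1; 2/1; 2/2
TSO∖claimed = {0/2}

missing: thr1.R0=0 thr1.R1=2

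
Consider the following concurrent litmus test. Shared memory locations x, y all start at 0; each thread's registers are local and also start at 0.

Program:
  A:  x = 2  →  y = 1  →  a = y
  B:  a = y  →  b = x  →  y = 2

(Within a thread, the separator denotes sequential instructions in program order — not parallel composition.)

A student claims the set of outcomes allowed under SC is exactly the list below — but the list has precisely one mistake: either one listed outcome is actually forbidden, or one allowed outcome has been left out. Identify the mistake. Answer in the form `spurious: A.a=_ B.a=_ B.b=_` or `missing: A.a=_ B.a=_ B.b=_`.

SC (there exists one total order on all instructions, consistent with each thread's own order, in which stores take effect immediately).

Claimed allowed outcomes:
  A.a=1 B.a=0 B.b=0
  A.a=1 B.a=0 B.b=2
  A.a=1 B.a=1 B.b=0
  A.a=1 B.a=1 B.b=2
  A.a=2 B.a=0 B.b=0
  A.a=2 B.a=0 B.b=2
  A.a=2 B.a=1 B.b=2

spurious: A.a=1 B.a=1 B.b=0

outcome vector order: (A.a,B.a,B.b)
under SC → 100; 102; 112; 200; 202; 212
claimed∖SC = {110}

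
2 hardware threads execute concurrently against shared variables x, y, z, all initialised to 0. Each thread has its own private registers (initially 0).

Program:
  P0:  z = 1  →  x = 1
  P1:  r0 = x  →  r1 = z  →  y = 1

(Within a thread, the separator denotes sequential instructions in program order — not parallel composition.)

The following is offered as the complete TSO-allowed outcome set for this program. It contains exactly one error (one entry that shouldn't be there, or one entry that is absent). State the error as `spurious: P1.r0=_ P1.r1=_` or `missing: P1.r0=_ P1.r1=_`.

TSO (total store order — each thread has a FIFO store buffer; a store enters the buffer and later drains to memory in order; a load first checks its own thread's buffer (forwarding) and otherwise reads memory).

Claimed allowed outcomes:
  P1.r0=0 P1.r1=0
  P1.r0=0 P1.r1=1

missing: P1.r0=1 P1.r1=1

outcome vector order: (P1.r0,P1.r1)
TSO: 3 outcomes — {(0,0) (0,1) (1,1)}
TSO∖claimed = {(1,1)}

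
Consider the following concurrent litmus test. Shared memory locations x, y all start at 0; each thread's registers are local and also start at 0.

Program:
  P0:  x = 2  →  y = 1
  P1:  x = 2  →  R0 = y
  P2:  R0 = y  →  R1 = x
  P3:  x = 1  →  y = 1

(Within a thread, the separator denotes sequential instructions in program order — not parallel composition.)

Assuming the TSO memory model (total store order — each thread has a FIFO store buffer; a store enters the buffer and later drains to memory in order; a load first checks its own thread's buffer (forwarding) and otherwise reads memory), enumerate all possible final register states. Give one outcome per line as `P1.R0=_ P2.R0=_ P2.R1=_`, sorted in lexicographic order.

outcome vector order: (P1.R0,P2.R0,P2.R1)
|TSO outcomes| = 10

P1.R0=0 P2.R0=0 P2.R1=0
P1.R0=0 P2.R0=0 P2.R1=1
P1.R0=0 P2.R0=0 P2.R1=2
P1.R0=0 P2.R0=1 P2.R1=1
P1.R0=0 P2.R0=1 P2.R1=2
P1.R0=1 P2.R0=0 P2.R1=0
P1.R0=1 P2.R0=0 P2.R1=1
P1.R0=1 P2.R0=0 P2.R1=2
P1.R0=1 P2.R0=1 P2.R1=1
P1.R0=1 P2.R0=1 P2.R1=2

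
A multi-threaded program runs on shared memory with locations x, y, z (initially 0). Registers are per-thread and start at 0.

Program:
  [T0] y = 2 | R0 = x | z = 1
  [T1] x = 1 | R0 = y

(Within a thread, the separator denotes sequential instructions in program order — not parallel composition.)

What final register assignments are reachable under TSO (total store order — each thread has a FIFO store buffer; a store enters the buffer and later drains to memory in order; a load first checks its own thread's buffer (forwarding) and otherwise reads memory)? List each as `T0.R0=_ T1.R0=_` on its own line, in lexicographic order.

outcome vector order: (T0.R0,T1.R0)
|TSO outcomes| = 4

T0.R0=0 T1.R0=0
T0.R0=0 T1.R0=2
T0.R0=1 T1.R0=0
T0.R0=1 T1.R0=2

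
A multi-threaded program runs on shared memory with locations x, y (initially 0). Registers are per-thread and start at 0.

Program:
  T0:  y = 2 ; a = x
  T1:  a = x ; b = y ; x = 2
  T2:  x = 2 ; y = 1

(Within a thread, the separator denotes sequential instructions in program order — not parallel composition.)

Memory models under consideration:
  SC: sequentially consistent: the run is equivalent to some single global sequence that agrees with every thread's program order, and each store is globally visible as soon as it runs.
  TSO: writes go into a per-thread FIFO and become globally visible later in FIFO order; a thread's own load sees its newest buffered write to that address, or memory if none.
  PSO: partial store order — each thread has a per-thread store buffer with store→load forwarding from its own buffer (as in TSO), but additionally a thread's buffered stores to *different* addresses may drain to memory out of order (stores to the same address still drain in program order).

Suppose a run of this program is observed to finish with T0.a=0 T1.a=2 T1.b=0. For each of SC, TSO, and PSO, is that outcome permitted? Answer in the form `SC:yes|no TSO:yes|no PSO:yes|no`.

outcome vector order: (T0.a,T1.a,T1.b)
under SC → <0 0 0> <0 0 1> <0 0 2> <0 2 1> <0 2 2> <2 0 0> <2 0 1> <2 0 2> <2 2 0> <2 2 1> <2 2 2>
under TSO → <0 0 0> <0 0 1> <0 0 2> <0 2 0> <0 2 1> <0 2 2> <2 0 0> <2 0 1> <2 0 2> <2 2 0> <2 2 1> <2 2 2>
under PSO → <0 0 0> <0 0 1> <0 0 2> <0 2 0> <0 2 1> <0 2 2> <2 0 0> <2 0 1> <2 0 2> <2 2 0> <2 2 1> <2 2 2>
target <0 2 0> ∈ {TSO,PSO}

SC:no TSO:yes PSO:yes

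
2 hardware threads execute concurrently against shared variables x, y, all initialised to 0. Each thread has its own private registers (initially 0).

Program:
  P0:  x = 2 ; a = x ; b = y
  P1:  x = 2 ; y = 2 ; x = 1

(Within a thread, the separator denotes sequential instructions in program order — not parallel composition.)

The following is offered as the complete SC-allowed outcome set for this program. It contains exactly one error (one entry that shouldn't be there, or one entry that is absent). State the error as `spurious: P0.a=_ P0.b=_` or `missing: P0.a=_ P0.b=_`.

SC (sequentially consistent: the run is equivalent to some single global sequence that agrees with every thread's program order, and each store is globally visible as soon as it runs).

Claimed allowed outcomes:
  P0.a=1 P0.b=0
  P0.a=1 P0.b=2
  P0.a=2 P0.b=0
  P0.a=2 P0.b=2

outcome vector order: (P0.a,P0.b)
SC: 3 outcomes — {<1 2> <2 0> <2 2>}
claimed∖SC = {<1 0>}

spurious: P0.a=1 P0.b=0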